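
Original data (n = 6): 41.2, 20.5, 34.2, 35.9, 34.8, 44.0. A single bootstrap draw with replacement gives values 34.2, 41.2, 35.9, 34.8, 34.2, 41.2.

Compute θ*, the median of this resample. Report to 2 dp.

θ* = 35.35

Sorted: 34.2, 34.2, 34.8, 35.9, 41.2, 41.2
Median = average of the two middle values = 35.35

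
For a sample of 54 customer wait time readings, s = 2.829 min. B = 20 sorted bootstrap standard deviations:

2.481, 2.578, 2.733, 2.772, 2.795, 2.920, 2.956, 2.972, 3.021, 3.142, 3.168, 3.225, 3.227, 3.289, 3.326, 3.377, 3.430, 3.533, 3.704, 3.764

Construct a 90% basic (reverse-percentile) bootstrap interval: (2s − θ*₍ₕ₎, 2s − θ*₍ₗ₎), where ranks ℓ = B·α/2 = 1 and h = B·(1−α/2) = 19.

Percentile endpoints at ranks 1 and 19: θ*₍1₎ = 2.481, θ*₍19₎ = 3.704.
Basic interval reflects these around s:
  lower = 2 × 2.829 − 3.704 = 1.954
  upper = 2 × 2.829 − 2.481 = 3.177

(1.954, 3.177)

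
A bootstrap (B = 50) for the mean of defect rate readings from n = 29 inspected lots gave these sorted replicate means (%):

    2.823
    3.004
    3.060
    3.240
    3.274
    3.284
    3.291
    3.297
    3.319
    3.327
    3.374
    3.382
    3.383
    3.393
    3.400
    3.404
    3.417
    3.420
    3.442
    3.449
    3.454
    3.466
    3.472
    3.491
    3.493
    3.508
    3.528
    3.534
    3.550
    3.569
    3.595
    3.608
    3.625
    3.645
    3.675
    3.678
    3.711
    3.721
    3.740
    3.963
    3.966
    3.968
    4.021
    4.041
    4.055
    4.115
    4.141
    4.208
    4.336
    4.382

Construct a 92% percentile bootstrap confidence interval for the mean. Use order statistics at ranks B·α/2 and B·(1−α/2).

(3.004, 4.208)

α = 0.08; lower rank = 50 × 0.040 = 2; upper rank = 50 × 0.960 = 48.
The 2nd smallest replicate is 3.004; the 48th is 4.208.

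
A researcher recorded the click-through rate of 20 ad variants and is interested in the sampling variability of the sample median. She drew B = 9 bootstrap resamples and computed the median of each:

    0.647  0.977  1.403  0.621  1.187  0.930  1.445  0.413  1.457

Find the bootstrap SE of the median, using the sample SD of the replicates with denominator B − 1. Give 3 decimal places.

Bootstrap SE is the standard deviation of the 9 replicate medians.
Mean of replicates: (0.647 + 0.977 + 1.403 + 0.621 + 1.187 + 0.930 + 1.445 + 0.413 + 1.457) / 9 = 9.0800 / 9 = 1.0089
Sum of squared deviations: (−0.3619)² + (−0.0319)² + (+0.3941)² + (−0.3879)² + (+0.1781)² + (−0.0789)² + (+0.4361)² + (−0.5959)² + (+0.4481)² = 1.2218
Variance = 1.2218 / 8 = 0.1527
SE* = √0.1527

SE* = 0.391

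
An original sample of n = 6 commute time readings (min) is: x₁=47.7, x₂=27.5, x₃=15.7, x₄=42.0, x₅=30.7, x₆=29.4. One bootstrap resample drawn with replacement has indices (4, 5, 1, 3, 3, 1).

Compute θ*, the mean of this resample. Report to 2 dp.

θ* = 33.25

Resample values: 42.0, 30.7, 47.7, 15.7, 15.7, 47.7.
Mean = (42.0 + 30.7 + 47.7 + 15.7 + 15.7 + 47.7) / 6 = 199.50 / 6 = 33.25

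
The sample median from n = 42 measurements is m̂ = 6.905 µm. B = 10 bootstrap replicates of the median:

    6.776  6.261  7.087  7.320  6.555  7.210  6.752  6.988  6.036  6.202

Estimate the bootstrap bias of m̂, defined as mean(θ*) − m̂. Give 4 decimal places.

mean(θ*) = (6.776 + 6.261 + 7.087 + 7.320 + 6.555 + 7.210 + 6.752 + 6.988 + 6.036 + 6.202) / 10 = 6.71870
bias = 6.71870 − 6.905

bias = −0.1863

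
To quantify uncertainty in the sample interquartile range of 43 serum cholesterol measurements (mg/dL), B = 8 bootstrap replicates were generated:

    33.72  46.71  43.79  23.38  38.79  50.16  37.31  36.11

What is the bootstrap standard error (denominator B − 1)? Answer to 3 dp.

Bootstrap SE is the standard deviation of the 8 replicate interquartile ranges.
Mean of replicates: (33.72 + 46.71 + 43.79 + 23.38 + 38.79 + 50.16 + 37.31 + 36.11) / 8 = 309.9700 / 8 = 38.7462
Sum of squared deviations: (−5.0262)² + (+7.9638)² + (+5.0438)² + (−15.3662)² + (+0.0438)² + (+11.4138)² + (−1.4362)² + (−2.6362)² = 489.5338
Variance = 489.5338 / 7 = 69.9334
SE* = √69.9334

SE* = 8.363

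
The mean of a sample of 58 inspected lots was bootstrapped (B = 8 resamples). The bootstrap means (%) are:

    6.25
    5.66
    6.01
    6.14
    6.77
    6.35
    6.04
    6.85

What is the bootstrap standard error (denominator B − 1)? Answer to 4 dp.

Bootstrap SE is the standard deviation of the 8 replicate means.
Mean of replicates: (6.25 + 5.66 + 6.01 + 6.14 + 6.77 + 6.35 + 6.04 + 6.85) / 8 = 50.07000 / 8 = 6.25875
Sum of squared deviations: (−0.00875)² + (−0.59875)² + (−0.24875)² + (−0.11875)² + (+0.51125)² + (+0.09125)² + (−0.21875)² + (+0.59125)² = 1.10169
Variance = 1.10169 / 7 = 0.15738
SE* = √0.15738

SE* = 0.3967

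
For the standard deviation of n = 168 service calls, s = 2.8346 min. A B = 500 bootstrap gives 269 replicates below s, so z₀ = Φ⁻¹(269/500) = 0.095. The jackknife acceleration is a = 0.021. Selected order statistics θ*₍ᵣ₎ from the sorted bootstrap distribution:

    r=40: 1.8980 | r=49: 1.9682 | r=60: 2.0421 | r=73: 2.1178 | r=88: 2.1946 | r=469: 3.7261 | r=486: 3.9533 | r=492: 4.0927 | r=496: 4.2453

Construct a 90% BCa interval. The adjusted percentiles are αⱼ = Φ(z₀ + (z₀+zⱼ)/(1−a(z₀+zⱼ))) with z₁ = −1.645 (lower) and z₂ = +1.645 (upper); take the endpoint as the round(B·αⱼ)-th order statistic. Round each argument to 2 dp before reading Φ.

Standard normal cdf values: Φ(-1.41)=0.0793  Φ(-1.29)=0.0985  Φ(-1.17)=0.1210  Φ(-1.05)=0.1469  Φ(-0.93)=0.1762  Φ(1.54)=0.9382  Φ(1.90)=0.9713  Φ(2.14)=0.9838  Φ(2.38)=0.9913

(1.8980, 3.9533)

Lower: z₀ + z₁ = 0.095 + (-1.645) = -1.550; 1 − a(z₀+z₁) = 1 − (0.021)(-1.550) = 1.0326; argument = 0.095 + (-1.550)/1.0326 = -1.4061 → -1.41.
α₁ = Φ(-1.41) = 0.0793; rank = round(500 × 0.0793) = 40; θ*₍40₎ = 1.8980.
Upper: z₀ + z₂ = 1.740; 1 − a(z₀+z₂) = 0.9635; argument = 1.9010 → 1.90; α₂ = 0.9713; rank = 486; θ*₍486₎ = 3.9533.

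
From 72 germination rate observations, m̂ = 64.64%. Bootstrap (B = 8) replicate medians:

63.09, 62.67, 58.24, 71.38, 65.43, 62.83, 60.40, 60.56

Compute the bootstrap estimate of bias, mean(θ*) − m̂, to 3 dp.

mean(θ*) = (63.09 + 62.67 + 58.24 + 71.38 + 65.43 + 62.83 + 60.40 + 60.56) / 8 = 63.0750
bias = 63.0750 − 64.64

bias = −1.565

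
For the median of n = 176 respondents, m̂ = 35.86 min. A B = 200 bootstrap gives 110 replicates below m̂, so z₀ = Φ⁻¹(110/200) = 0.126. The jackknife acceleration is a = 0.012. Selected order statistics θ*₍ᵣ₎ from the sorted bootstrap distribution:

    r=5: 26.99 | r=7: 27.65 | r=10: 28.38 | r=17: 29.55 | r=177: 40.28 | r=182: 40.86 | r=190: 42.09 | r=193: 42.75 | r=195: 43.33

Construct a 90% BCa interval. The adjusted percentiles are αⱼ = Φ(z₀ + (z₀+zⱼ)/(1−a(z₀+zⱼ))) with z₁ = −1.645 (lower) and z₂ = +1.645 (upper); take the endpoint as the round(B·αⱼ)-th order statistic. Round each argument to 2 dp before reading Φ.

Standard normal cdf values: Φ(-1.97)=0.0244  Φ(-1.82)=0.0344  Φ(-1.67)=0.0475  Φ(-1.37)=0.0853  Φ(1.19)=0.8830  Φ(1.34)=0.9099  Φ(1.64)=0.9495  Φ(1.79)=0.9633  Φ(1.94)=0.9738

(29.55, 43.33)

Lower: z₀ + z₁ = 0.126 + (-1.645) = -1.519; 1 − a(z₀+z₁) = 1 − (0.012)(-1.519) = 1.0182; argument = 0.126 + (-1.519)/1.0182 = -1.3658 → -1.37.
α₁ = Φ(-1.37) = 0.0853; rank = round(200 × 0.0853) = 17; θ*₍17₎ = 29.55.
Upper: z₀ + z₂ = 1.771; 1 − a(z₀+z₂) = 0.9787; argument = 1.9355 → 1.94; α₂ = 0.9738; rank = 195; θ*₍195₎ = 43.33.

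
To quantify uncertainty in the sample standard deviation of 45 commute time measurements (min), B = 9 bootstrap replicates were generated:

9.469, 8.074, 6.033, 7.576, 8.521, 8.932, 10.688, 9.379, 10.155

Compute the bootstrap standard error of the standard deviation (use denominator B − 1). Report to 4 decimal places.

SE* = 1.4118

Bootstrap SE is the standard deviation of the 9 replicate standard deviations.
Mean of replicates: (9.469 + 8.074 + 6.033 + 7.576 + 8.521 + 8.932 + 10.688 + 9.379 + 10.155) / 9 = 78.82700 / 9 = 8.75856
Sum of squared deviations: (+0.71044)² + (−0.68456)² + (−2.72556)² + (−1.18256)² + (−0.23756)² + (+0.17344)² + (+1.92944)² + (+0.62044)² + (+1.39644)² = 15.94472
Variance = 15.94472 / 8 = 1.99309
SE* = √1.99309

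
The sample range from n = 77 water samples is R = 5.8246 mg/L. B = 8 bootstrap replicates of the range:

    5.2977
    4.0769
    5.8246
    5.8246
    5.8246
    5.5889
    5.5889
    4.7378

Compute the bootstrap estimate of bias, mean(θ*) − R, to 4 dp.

bias = −0.4791

mean(θ*) = (5.2977 + 4.0769 + 5.8246 + 5.8246 + 5.8246 + 5.5889 + 5.5889 + 4.7378) / 8 = 5.34550
bias = 5.34550 − 5.8246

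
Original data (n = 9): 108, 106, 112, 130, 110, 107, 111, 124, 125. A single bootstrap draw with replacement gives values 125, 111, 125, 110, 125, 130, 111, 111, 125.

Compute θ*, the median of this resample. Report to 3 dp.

Sorted: 110, 111, 111, 111, 125, 125, 125, 125, 130
Median = middle value = 125.000

θ* = 125.000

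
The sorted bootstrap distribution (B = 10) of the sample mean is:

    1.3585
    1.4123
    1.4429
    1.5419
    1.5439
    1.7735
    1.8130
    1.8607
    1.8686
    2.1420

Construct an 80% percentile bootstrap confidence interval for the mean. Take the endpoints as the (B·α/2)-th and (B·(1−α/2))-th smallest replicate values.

α = 0.20; lower rank = 10 × 0.100 = 1; upper rank = 10 × 0.900 = 9.
The 1st smallest replicate is 1.3585; the 9th is 1.8686.

(1.3585, 1.8686)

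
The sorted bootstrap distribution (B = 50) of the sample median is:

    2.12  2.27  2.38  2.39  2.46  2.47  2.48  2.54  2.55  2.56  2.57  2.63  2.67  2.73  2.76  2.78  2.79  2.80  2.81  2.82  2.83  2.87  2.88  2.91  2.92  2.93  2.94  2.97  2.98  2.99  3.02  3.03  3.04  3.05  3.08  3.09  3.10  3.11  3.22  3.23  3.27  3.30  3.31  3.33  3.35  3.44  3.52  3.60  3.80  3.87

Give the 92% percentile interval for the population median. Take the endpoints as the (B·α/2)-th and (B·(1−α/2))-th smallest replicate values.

α = 0.08; lower rank = 50 × 0.040 = 2; upper rank = 50 × 0.960 = 48.
The 2nd smallest replicate is 2.27; the 48th is 3.60.

(2.27, 3.60)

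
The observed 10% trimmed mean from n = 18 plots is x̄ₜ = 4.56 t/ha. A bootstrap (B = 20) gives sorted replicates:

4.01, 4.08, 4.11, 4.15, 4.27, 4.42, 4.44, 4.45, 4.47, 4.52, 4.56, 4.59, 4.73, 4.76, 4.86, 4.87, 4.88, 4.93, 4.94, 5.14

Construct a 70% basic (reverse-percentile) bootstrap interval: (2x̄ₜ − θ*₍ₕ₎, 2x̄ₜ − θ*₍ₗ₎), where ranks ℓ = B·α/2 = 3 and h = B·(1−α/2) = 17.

Percentile endpoints at ranks 3 and 17: θ*₍3₎ = 4.11, θ*₍17₎ = 4.88.
Basic interval reflects these around x̄ₜ:
  lower = 2 × 4.56 − 4.88 = 4.24
  upper = 2 × 4.56 − 4.11 = 5.01

(4.24, 5.01)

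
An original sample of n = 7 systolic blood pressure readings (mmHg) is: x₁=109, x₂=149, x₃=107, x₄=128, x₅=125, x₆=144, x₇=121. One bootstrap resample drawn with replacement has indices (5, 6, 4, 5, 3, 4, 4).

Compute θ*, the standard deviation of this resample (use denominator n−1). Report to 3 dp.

θ* = 10.784

Resample values: 125, 144, 128, 125, 107, 128, 128.
Mean = 126.4286; sum of squared deviations = 697.7143
s² = 697.7143 / 6 = 116.2857
s = √116.2857 = 10.784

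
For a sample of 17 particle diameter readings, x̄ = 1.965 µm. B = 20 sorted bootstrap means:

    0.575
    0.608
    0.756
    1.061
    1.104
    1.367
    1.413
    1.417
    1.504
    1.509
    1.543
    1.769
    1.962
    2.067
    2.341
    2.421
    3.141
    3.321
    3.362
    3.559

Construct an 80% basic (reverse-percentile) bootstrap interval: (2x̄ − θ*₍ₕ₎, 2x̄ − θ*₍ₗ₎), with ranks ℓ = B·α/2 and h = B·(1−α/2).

(0.609, 3.322)

Percentile endpoints at ranks 2 and 18: θ*₍2₎ = 0.608, θ*₍18₎ = 3.321.
Basic interval reflects these around x̄:
  lower = 2 × 1.965 − 3.321 = 0.609
  upper = 2 × 1.965 − 0.608 = 3.322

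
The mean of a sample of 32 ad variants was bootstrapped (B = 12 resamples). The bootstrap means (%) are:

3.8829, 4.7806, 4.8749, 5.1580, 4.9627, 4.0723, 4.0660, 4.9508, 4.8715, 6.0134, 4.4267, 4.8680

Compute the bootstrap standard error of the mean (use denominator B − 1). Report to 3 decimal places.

SE* = 0.578

Bootstrap SE is the standard deviation of the 12 replicate means.
Mean of replicates: (3.8829 + 4.7806 + 4.8749 + 5.1580 + 4.9627 + 4.0723 + 4.0660 + 4.9508 + 4.8715 + 6.0134 + 4.4267 + 4.8680) / 12 = 56.92780 / 12 = 4.74398
Sum of squared deviations: (−0.86108)² + (+0.03662)² + (+0.13092)² + (+0.41402)² + (+0.21872)² + (−0.67168)² + (−0.67798)² + (+0.20682)² + (+0.12752)² + (+1.26942)² + (−0.31728)² + (+0.12402)² = 3.67651
Variance = 3.67651 / 11 = 0.33423
SE* = √0.33423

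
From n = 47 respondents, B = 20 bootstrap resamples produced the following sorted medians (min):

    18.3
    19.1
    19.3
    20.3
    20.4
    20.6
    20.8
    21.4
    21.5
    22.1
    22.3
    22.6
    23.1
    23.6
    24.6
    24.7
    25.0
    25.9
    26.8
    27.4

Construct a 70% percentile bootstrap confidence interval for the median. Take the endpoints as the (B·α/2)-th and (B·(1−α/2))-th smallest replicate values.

α = 0.30; lower rank = 20 × 0.150 = 3; upper rank = 20 × 0.850 = 17.
The 3rd smallest replicate is 19.3; the 17th is 25.0.

(19.3, 25.0)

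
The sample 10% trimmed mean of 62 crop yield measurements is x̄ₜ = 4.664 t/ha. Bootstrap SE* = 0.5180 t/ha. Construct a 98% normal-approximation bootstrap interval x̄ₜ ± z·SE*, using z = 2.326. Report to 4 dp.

Margin = 2.326 × 0.5180 = 1.20487
Interval: 4.664 ± 1.20487

(3.4591, 5.8689)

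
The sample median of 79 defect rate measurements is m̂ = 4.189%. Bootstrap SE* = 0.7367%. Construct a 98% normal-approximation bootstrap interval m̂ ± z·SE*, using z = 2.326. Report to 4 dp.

(2.4754, 5.9026)

Margin = 2.326 × 0.7367 = 1.71356
Interval: 4.189 ± 1.71356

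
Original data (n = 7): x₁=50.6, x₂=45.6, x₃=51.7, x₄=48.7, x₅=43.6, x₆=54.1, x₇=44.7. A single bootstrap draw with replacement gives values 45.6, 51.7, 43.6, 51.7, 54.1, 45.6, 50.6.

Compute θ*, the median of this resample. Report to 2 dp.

θ* = 50.60

Sorted: 43.6, 45.6, 45.6, 50.6, 51.7, 51.7, 54.1
Median = middle value = 50.60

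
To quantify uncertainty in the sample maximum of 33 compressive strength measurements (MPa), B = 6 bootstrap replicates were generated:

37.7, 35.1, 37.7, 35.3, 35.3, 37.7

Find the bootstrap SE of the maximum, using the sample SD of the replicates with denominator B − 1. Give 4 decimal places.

Bootstrap SE is the standard deviation of the 6 replicate maximums.
Mean of replicates: (37.7 + 35.1 + 37.7 + 35.3 + 35.3 + 37.7) / 6 = 218.80000 / 6 = 36.46667
Sum of squared deviations: (+1.23333)² + (−1.36667)² + (+1.23333)² + (−1.16667)² + (−1.16667)² + (+1.23333)² = 9.15333
Variance = 9.15333 / 5 = 1.83067
SE* = √1.83067

SE* = 1.3530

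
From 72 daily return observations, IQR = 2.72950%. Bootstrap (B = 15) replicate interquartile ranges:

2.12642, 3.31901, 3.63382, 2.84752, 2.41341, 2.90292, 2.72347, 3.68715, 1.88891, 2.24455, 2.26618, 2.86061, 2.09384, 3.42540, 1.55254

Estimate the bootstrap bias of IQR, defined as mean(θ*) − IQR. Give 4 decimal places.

bias = −0.0638

mean(θ*) = (2.12642 + 3.31901 + 3.63382 + 2.84752 + 2.41341 + 2.90292 + 2.72347 + 3.68715 + 1.88891 + 2.24455 + 2.26618 + 2.86061 + 2.09384 + 3.42540 + 1.55254) / 15 = 2.66572
bias = 2.66572 − 2.72950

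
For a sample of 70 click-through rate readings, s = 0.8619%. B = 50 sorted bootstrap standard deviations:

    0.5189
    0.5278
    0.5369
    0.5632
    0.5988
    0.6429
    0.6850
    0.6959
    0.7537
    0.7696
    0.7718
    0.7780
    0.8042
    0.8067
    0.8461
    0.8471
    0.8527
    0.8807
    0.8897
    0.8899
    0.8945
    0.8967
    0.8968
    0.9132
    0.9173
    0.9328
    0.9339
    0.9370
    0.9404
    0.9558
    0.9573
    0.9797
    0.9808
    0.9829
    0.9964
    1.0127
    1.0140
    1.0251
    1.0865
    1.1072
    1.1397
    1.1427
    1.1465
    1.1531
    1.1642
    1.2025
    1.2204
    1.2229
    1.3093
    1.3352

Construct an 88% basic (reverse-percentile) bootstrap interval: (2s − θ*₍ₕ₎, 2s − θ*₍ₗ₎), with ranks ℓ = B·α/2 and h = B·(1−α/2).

(0.5034, 1.1869)

Percentile endpoints at ranks 3 and 47: θ*₍3₎ = 0.5369, θ*₍47₎ = 1.2204.
Basic interval reflects these around s:
  lower = 2 × 0.8619 − 1.2204 = 0.5034
  upper = 2 × 0.8619 − 0.5369 = 1.1869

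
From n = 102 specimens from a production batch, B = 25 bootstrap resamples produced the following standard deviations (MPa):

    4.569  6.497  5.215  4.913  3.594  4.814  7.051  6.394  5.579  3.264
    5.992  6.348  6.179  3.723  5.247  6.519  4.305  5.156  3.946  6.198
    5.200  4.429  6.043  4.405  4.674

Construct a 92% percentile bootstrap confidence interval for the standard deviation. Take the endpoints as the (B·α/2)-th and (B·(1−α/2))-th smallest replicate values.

Sorted replicates: 3.264, 3.594, 3.723, 3.946, 4.305, 4.405, 4.429, 4.569, 4.674, 4.814, 4.913, 5.156, 5.200, 5.215, 5.247, 5.579, 5.992, 6.043, 6.179, 6.198, 6.348, 6.394, 6.497, 6.519, 7.051
α = 0.08; lower rank = 25 × 0.040 = 1; upper rank = 25 × 0.960 = 24.
The 1st smallest replicate is 3.264; the 24th is 6.519.

(3.264, 6.519)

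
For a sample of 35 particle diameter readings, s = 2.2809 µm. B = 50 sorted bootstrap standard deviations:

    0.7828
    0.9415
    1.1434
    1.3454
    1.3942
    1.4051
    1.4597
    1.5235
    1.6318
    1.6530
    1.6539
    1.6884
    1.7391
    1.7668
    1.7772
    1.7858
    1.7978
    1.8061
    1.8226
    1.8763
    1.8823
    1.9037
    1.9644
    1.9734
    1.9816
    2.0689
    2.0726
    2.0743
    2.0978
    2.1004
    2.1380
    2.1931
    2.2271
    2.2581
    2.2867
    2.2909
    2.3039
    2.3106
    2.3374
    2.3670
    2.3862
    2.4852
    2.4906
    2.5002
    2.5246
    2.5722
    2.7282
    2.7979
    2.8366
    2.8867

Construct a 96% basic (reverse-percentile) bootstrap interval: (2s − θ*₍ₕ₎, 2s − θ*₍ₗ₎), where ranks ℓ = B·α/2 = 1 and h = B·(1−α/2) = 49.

(1.7252, 3.7790)

Percentile endpoints at ranks 1 and 49: θ*₍1₎ = 0.7828, θ*₍49₎ = 2.8366.
Basic interval reflects these around s:
  lower = 2 × 2.2809 − 2.8366 = 1.7252
  upper = 2 × 2.2809 − 0.7828 = 3.7790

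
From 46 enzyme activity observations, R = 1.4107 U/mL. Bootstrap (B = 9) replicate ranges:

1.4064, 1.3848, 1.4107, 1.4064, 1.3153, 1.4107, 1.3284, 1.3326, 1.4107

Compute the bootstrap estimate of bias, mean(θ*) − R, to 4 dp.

bias = −0.0323

mean(θ*) = (1.4064 + 1.3848 + 1.4107 + 1.4064 + 1.3153 + 1.4107 + 1.3284 + 1.3326 + 1.4107) / 9 = 1.37844
bias = 1.37844 − 1.4107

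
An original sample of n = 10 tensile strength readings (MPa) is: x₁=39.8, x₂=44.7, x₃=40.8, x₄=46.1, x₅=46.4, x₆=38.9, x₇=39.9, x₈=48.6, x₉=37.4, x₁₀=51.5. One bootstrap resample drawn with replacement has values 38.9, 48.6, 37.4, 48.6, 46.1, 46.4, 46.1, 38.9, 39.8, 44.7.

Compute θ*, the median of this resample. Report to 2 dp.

θ* = 45.40

Sorted: 37.4, 38.9, 38.9, 39.8, 44.7, 46.1, 46.1, 46.4, 48.6, 48.6
Median = average of the two middle values = 45.40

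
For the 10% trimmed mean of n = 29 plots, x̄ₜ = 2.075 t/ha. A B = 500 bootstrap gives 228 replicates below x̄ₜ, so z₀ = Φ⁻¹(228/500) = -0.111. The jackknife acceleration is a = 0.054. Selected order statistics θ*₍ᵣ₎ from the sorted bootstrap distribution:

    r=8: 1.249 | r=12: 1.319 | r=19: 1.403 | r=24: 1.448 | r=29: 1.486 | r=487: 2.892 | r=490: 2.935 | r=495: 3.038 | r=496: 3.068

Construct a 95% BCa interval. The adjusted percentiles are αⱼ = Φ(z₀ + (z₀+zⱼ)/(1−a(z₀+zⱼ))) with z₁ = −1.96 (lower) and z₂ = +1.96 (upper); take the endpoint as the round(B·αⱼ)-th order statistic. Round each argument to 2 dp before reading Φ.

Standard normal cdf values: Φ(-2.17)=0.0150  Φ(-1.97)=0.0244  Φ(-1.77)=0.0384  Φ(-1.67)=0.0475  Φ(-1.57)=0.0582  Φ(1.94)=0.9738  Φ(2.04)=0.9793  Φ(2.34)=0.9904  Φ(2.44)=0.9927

Lower: z₀ + z₁ = -0.111 + (-1.960) = -2.071; 1 − a(z₀+z₁) = 1 − (0.054)(-2.071) = 1.1118; argument = -0.111 + (-2.071)/1.1118 = -1.9737 → -1.97.
α₁ = Φ(-1.97) = 0.0244; rank = round(500 × 0.0244) = 12; θ*₍12₎ = 1.319.
Upper: z₀ + z₂ = 1.849; 1 − a(z₀+z₂) = 0.9002; argument = 1.9431 → 1.94; α₂ = 0.9738; rank = 487; θ*₍487₎ = 2.892.

(1.319, 2.892)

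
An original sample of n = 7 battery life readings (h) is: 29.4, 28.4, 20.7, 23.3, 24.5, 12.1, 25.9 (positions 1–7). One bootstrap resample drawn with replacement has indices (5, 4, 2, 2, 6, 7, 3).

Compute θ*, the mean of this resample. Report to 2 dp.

θ* = 23.33

Resample values: 24.5, 23.3, 28.4, 28.4, 12.1, 25.9, 20.7.
Mean = (24.5 + 23.3 + 28.4 + 28.4 + 12.1 + 25.9 + 20.7) / 7 = 163.30 / 7 = 23.33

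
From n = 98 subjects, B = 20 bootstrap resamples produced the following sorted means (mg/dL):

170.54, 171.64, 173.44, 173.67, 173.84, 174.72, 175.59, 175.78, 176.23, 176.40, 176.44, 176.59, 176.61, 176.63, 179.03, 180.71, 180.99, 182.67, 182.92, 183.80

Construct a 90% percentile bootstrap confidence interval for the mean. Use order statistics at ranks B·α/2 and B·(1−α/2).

α = 0.10; lower rank = 20 × 0.050 = 1; upper rank = 20 × 0.950 = 19.
The 1st smallest replicate is 170.54; the 19th is 182.92.

(170.54, 182.92)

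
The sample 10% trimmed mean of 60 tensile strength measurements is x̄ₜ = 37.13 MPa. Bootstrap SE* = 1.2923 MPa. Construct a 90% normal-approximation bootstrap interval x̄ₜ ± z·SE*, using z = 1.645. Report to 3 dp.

(35.004, 39.256)

Margin = 1.645 × 1.2923 = 2.1258
Interval: 37.13 ± 2.1258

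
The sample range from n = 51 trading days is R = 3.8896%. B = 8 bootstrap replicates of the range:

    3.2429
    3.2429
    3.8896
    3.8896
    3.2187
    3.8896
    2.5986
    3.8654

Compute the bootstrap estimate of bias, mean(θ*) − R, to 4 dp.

bias = −0.4099

mean(θ*) = (3.2429 + 3.2429 + 3.8896 + 3.8896 + 3.2187 + 3.8896 + 2.5986 + 3.8654) / 8 = 3.47966
bias = 3.47966 − 3.8896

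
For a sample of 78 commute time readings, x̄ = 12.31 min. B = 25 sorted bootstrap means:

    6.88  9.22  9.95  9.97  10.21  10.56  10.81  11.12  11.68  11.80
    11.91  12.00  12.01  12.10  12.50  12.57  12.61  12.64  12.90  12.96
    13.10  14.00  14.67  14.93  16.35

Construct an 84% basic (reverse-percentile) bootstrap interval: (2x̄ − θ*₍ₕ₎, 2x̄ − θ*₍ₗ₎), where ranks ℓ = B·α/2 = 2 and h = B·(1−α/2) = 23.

(9.95, 15.40)

Percentile endpoints at ranks 2 and 23: θ*₍2₎ = 9.22, θ*₍23₎ = 14.67.
Basic interval reflects these around x̄:
  lower = 2 × 12.31 − 14.67 = 9.95
  upper = 2 × 12.31 − 9.22 = 15.40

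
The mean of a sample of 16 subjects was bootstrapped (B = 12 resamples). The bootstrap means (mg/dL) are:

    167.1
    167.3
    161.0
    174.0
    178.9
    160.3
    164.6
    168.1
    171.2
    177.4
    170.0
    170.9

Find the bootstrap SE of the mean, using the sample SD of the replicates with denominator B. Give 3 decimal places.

SE* = 5.543

Bootstrap SE is the standard deviation of the 12 replicate means.
Mean of replicates: (167.1 + 167.3 + 161.0 + 174.0 + 178.9 + 160.3 + 164.6 + 168.1 + 171.2 + 177.4 + 170.0 + 170.9) / 12 = 2030.8000 / 12 = 169.2333
Sum of squared deviations: (−2.1333)² + (−1.9333)² + (−8.2333)² + (+4.7667)² + (+9.6667)² + (−8.9333)² + (−4.6333)² + (−1.1333)² + (+1.9667)² + (+8.1667)² + (+0.7667)² + (+1.6667)² = 368.7267
Variance = 368.7267 / 12 = 30.7272
SE* = √30.7272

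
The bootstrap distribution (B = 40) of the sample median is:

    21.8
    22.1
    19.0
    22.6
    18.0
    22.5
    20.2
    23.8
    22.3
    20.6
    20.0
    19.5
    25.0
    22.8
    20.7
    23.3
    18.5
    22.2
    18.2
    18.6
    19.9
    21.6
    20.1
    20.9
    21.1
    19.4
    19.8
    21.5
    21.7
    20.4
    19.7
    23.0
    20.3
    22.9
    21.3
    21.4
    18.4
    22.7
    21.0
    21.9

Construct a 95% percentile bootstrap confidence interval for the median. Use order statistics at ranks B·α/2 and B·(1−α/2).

(18.0, 23.8)

Sorted replicates: 18.0, 18.2, 18.4, 18.5, 18.6, 19.0, 19.4, 19.5, 19.7, 19.8, 19.9, 20.0, 20.1, 20.2, 20.3, 20.4, 20.6, 20.7, 20.9, 21.0, 21.1, 21.3, 21.4, 21.5, 21.6, 21.7, 21.8, 21.9, 22.1, 22.2, 22.3, 22.5, 22.6, 22.7, 22.8, 22.9, 23.0, 23.3, 23.8, 25.0
α = 0.05; lower rank = 40 × 0.025 = 1; upper rank = 40 × 0.975 = 39.
The 1st smallest replicate is 18.0; the 39th is 23.8.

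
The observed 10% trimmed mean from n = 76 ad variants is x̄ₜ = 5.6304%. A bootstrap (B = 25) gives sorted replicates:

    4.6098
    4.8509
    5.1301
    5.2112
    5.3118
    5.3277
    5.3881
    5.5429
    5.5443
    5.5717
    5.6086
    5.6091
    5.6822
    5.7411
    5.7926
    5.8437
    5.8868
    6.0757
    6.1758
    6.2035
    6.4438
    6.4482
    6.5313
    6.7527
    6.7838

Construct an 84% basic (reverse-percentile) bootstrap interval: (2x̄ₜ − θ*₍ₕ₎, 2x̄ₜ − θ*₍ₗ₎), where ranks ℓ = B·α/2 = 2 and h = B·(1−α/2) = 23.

Percentile endpoints at ranks 2 and 23: θ*₍2₎ = 4.8509, θ*₍23₎ = 6.5313.
Basic interval reflects these around x̄ₜ:
  lower = 2 × 5.6304 − 6.5313 = 4.7295
  upper = 2 × 5.6304 − 4.8509 = 6.4099

(4.7295, 6.4099)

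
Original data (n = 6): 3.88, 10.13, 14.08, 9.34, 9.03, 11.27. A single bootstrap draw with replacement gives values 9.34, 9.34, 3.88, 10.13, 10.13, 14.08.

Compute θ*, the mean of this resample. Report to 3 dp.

θ* = 9.483

Mean = (9.34 + 9.34 + 3.88 + 10.13 + 10.13 + 14.08) / 6 = 56.900 / 6 = 9.483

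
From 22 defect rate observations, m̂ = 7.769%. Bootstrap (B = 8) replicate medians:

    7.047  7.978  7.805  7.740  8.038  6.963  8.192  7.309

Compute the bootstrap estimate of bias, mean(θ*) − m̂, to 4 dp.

bias = −0.1350

mean(θ*) = (7.047 + 7.978 + 7.805 + 7.740 + 8.038 + 6.963 + 8.192 + 7.309) / 8 = 7.63400
bias = 7.63400 − 7.769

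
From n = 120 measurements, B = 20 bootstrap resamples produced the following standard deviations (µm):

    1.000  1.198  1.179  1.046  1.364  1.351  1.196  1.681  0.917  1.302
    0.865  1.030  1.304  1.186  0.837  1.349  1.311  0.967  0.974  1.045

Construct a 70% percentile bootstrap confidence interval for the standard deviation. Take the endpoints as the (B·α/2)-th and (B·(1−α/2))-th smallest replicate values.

(0.917, 1.349)

Sorted replicates: 0.837, 0.865, 0.917, 0.967, 0.974, 1.000, 1.030, 1.045, 1.046, 1.179, 1.186, 1.196, 1.198, 1.302, 1.304, 1.311, 1.349, 1.351, 1.364, 1.681
α = 0.30; lower rank = 20 × 0.150 = 3; upper rank = 20 × 0.850 = 17.
The 3rd smallest replicate is 0.917; the 17th is 1.349.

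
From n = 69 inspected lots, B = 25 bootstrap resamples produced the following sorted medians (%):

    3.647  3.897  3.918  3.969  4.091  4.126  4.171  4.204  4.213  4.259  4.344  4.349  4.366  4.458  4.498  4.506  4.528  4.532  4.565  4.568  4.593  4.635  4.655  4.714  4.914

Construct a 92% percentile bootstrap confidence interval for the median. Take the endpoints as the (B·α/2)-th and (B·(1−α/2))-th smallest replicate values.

α = 0.08; lower rank = 25 × 0.040 = 1; upper rank = 25 × 0.960 = 24.
The 1st smallest replicate is 3.647; the 24th is 4.714.

(3.647, 4.714)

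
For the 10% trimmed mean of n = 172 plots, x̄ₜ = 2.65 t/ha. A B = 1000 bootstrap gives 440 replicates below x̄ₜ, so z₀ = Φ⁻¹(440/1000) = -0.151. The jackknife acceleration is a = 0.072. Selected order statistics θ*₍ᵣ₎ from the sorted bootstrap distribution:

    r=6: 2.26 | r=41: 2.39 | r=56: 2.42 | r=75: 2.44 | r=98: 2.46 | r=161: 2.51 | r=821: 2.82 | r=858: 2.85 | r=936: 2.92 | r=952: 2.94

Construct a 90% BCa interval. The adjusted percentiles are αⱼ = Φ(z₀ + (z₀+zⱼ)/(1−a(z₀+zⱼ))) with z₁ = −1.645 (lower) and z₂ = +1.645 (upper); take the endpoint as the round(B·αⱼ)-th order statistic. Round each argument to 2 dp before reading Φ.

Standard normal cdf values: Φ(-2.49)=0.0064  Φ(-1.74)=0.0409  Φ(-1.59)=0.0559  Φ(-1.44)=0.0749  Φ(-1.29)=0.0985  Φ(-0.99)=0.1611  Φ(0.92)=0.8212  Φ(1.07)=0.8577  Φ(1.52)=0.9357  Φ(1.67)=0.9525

Lower: z₀ + z₁ = -0.151 + (-1.645) = -1.796; 1 − a(z₀+z₁) = 1 − (0.072)(-1.796) = 1.1293; argument = -0.151 + (-1.796)/1.1293 = -1.7413 → -1.74.
α₁ = Φ(-1.74) = 0.0409; rank = round(1000 × 0.0409) = 41; θ*₍41₎ = 2.39.
Upper: z₀ + z₂ = 1.494; 1 − a(z₀+z₂) = 0.8924; argument = 1.5231 → 1.52; α₂ = 0.9357; rank = 936; θ*₍936₎ = 2.92.

(2.39, 2.92)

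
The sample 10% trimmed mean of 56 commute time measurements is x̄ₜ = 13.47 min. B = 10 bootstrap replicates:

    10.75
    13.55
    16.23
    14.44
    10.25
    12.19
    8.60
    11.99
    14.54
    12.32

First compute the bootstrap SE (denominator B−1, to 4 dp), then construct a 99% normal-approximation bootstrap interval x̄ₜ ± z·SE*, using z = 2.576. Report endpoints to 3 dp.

(7.604, 19.336)

Mean of replicates = 12.4860; sum of squared deviations = 46.6622; SE* = √(46.6622/9) = 2.2770
Margin = 2.576 × 2.2770 = 5.8656
Interval: 13.47 ± 5.8656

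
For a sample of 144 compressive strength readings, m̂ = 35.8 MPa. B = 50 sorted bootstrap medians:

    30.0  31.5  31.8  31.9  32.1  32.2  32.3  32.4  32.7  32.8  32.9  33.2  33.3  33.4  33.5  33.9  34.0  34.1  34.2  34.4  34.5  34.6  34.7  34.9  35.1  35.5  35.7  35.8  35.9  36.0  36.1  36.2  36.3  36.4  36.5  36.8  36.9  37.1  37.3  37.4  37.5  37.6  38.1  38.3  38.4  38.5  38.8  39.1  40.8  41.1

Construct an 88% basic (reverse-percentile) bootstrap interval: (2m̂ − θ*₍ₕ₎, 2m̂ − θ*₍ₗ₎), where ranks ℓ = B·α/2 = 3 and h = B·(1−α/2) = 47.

Percentile endpoints at ranks 3 and 47: θ*₍3₎ = 31.8, θ*₍47₎ = 38.8.
Basic interval reflects these around m̂:
  lower = 2 × 35.8 − 38.8 = 32.8
  upper = 2 × 35.8 − 31.8 = 39.8

(32.8, 39.8)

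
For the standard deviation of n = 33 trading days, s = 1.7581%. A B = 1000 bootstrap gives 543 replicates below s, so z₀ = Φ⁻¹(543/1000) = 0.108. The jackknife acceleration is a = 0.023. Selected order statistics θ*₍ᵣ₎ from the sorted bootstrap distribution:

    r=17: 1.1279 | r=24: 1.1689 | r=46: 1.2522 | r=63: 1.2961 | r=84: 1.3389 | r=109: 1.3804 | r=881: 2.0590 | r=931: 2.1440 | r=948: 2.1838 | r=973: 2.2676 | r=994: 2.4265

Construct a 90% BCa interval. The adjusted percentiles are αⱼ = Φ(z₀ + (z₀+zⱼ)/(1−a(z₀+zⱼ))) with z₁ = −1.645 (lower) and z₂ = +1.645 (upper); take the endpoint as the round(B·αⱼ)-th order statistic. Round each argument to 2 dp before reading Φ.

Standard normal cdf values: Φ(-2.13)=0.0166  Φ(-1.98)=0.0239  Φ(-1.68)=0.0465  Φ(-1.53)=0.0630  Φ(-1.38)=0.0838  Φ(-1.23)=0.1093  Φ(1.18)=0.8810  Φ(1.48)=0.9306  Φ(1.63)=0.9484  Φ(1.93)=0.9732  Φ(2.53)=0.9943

(1.3389, 2.2676)

Lower: z₀ + z₁ = 0.108 + (-1.645) = -1.537; 1 − a(z₀+z₁) = 1 − (0.023)(-1.537) = 1.0354; argument = 0.108 + (-1.537)/1.0354 = -1.3765 → -1.38.
α₁ = Φ(-1.38) = 0.0838; rank = round(1000 × 0.0838) = 84; θ*₍84₎ = 1.3389.
Upper: z₀ + z₂ = 1.753; 1 − a(z₀+z₂) = 0.9597; argument = 1.9346 → 1.93; α₂ = 0.9732; rank = 973; θ*₍973₎ = 2.2676.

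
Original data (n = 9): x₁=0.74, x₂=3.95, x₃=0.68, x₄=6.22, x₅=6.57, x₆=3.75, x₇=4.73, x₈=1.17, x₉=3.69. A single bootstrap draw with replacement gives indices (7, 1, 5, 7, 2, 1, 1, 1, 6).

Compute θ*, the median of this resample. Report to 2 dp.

Resample values: 4.73, 0.74, 6.57, 4.73, 3.95, 0.74, 0.74, 0.74, 3.75.
Sorted: 0.74, 0.74, 0.74, 0.74, 3.75, 3.95, 4.73, 4.73, 6.57
Median = middle value = 3.75

θ* = 3.75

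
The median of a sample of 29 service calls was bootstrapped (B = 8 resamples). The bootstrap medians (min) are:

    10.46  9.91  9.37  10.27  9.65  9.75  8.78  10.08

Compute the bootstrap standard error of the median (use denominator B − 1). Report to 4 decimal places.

Bootstrap SE is the standard deviation of the 8 replicate medians.
Mean of replicates: (10.46 + 9.91 + 9.37 + 10.27 + 9.65 + 9.75 + 8.78 + 10.08) / 8 = 78.27000 / 8 = 9.78375
Sum of squared deviations: (+0.67625)² + (+0.12625)² + (−0.41375)² + (+0.48625)² + (−0.13375)² + (−0.03375)² + (−1.00375)² + (+0.29625)² = 1.99519
Variance = 1.99519 / 7 = 0.28503
SE* = √0.28503

SE* = 0.5339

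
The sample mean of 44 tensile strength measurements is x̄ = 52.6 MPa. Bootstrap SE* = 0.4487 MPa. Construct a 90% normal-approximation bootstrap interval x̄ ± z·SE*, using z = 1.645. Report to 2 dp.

(51.86, 53.34)

Margin = 1.645 × 0.4487 = 0.738
Interval: 52.6 ± 0.738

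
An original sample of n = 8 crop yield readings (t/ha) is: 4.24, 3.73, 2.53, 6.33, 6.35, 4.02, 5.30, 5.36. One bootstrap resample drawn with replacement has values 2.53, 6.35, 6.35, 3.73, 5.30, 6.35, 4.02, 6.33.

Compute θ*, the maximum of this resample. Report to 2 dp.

θ* = 6.35

Maximum = 6.35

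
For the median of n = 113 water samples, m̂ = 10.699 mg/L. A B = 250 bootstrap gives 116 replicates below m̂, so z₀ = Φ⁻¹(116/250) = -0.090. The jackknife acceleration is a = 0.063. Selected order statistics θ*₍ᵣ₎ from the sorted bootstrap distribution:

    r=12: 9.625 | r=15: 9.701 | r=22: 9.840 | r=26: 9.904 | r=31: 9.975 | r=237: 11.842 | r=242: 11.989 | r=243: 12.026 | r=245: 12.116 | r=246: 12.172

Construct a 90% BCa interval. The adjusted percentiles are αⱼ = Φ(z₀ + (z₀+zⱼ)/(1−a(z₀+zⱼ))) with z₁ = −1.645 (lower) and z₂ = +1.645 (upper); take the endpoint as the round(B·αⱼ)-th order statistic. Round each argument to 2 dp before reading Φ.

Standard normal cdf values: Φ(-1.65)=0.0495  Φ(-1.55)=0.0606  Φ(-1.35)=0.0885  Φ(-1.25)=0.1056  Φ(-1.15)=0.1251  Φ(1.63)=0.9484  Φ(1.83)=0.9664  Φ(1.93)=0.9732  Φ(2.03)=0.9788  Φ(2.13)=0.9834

(9.625, 11.842)

Lower: z₀ + z₁ = -0.090 + (-1.645) = -1.735; 1 − a(z₀+z₁) = 1 − (0.063)(-1.735) = 1.1093; argument = -0.090 + (-1.735)/1.1093 = -1.6540 → -1.65.
α₁ = Φ(-1.65) = 0.0495; rank = round(250 × 0.0495) = 12; θ*₍12₎ = 9.625.
Upper: z₀ + z₂ = 1.555; 1 − a(z₀+z₂) = 0.9020; argument = 1.6339 → 1.63; α₂ = 0.9484; rank = 237; θ*₍237₎ = 11.842.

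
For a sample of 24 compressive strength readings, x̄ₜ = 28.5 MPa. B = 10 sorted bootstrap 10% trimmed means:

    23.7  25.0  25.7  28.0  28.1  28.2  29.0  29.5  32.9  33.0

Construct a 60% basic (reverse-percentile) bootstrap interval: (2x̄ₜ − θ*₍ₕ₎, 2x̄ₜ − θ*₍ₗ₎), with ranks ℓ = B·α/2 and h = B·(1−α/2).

Percentile endpoints at ranks 2 and 8: θ*₍2₎ = 25.0, θ*₍8₎ = 29.5.
Basic interval reflects these around x̄ₜ:
  lower = 2 × 28.5 − 29.5 = 27.5
  upper = 2 × 28.5 − 25.0 = 32.0

(27.5, 32.0)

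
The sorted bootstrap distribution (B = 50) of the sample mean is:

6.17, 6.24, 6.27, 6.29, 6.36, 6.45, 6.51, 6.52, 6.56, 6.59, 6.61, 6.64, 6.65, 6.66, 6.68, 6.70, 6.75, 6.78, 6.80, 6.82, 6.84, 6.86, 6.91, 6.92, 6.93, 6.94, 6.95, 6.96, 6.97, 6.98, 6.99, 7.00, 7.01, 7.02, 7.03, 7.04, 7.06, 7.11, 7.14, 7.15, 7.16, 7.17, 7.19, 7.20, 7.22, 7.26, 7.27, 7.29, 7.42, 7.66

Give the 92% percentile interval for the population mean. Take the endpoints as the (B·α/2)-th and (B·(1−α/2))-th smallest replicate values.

(6.24, 7.29)

α = 0.08; lower rank = 50 × 0.040 = 2; upper rank = 50 × 0.960 = 48.
The 2nd smallest replicate is 6.24; the 48th is 7.29.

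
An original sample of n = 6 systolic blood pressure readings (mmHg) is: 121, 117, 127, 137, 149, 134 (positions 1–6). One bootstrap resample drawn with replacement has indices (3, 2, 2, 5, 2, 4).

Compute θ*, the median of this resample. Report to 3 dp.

θ* = 122.000

Resample values: 127, 117, 117, 149, 117, 137.
Sorted: 117, 117, 117, 127, 137, 149
Median = average of the two middle values = 122.000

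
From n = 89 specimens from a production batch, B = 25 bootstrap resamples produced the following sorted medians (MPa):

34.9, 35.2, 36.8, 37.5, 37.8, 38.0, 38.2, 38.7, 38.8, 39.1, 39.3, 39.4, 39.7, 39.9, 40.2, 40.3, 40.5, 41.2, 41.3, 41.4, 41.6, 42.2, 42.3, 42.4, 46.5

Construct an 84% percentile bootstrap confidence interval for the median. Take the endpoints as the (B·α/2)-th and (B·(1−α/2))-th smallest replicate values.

(35.2, 42.3)

α = 0.16; lower rank = 25 × 0.080 = 2; upper rank = 25 × 0.920 = 23.
The 2nd smallest replicate is 35.2; the 23rd is 42.3.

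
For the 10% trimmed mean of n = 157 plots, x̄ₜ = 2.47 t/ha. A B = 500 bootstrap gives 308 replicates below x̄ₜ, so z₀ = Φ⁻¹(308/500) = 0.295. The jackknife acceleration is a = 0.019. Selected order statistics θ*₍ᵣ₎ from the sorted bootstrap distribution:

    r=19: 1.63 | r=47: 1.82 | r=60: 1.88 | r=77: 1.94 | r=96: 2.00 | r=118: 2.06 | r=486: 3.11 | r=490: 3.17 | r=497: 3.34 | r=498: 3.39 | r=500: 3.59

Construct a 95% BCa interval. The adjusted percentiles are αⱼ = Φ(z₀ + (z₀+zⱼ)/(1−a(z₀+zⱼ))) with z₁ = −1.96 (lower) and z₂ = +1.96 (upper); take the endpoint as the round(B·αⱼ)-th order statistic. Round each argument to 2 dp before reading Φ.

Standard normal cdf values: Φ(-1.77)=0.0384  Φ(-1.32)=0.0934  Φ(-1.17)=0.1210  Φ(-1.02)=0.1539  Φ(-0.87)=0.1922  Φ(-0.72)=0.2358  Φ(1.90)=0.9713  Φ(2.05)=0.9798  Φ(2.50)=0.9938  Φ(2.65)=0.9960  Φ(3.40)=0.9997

(1.82, 3.39)

Lower: z₀ + z₁ = 0.295 + (-1.960) = -1.665; 1 − a(z₀+z₁) = 1 − (0.019)(-1.665) = 1.0316; argument = 0.295 + (-1.665)/1.0316 = -1.3189 → -1.32.
α₁ = Φ(-1.32) = 0.0934; rank = round(500 × 0.0934) = 47; θ*₍47₎ = 1.82.
Upper: z₀ + z₂ = 2.255; 1 − a(z₀+z₂) = 0.9572; argument = 2.6509 → 2.65; α₂ = 0.9960; rank = 498; θ*₍498₎ = 3.39.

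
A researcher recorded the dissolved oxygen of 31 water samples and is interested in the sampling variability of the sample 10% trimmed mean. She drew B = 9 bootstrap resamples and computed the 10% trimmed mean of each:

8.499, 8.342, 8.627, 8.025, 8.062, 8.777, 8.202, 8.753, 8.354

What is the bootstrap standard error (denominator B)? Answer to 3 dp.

SE* = 0.264

Bootstrap SE is the standard deviation of the 9 replicate 10% trimmed means.
Mean of replicates: (8.499 + 8.342 + 8.627 + 8.025 + 8.062 + 8.777 + 8.202 + 8.753 + 8.354) / 9 = 75.6410 / 9 = 8.4046
Sum of squared deviations: (+0.0944)² + (−0.0626)² + (+0.2224)² + (−0.3796)² + (−0.3426)² + (+0.3724)² + (−0.2026)² + (+0.3484)² + (−0.0506)² = 0.6274
Variance = 0.6274 / 9 = 0.0697
SE* = √0.0697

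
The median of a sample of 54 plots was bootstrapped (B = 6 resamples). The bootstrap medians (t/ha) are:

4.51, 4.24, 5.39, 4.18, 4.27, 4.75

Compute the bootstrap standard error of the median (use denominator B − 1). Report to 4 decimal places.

SE* = 0.4601

Bootstrap SE is the standard deviation of the 6 replicate medians.
Mean of replicates: (4.51 + 4.24 + 5.39 + 4.18 + 4.27 + 4.75) / 6 = 27.34000 / 6 = 4.55667
Sum of squared deviations: (−0.04667)² + (−0.31667)² + (+0.83333)² + (−0.37667)² + (−0.28667)² + (+0.19333)² = 1.05833
Variance = 1.05833 / 5 = 0.21167
SE* = √0.21167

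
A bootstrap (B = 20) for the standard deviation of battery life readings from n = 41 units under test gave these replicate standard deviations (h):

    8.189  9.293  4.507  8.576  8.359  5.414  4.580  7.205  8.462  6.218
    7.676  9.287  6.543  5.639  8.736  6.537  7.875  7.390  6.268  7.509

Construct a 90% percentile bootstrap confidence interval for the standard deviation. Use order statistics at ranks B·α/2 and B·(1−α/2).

Sorted replicates: 4.507, 4.580, 5.414, 5.639, 6.218, 6.268, 6.537, 6.543, 7.205, 7.390, 7.509, 7.676, 7.875, 8.189, 8.359, 8.462, 8.576, 8.736, 9.287, 9.293
α = 0.10; lower rank = 20 × 0.050 = 1; upper rank = 20 × 0.950 = 19.
The 1st smallest replicate is 4.507; the 19th is 9.287.

(4.507, 9.287)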